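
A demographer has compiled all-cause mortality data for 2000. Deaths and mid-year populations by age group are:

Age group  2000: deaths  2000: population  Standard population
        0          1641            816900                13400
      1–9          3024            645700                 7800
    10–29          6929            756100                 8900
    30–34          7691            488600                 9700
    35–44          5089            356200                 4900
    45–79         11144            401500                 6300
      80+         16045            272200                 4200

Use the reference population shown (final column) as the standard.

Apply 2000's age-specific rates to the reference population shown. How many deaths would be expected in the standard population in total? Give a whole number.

790

Age-specific rates per 100000 for 2000: 200.88, 468.33, 916.41, 1574.09, 1428.69, 2775.59, 5894.56.
Expected deaths = Σ (standard pop × age-specific rate ÷ 100000)
= 13400×200.88/100000 + 7800×468.33/100000 + 8900×916.41/100000 + 9700×1574.09/100000 + 4900×1428.69/100000 + 6300×2775.59/100000 + 4200×5894.56/100000
= 26.92 + 36.53 + 81.56 + 152.69 + 70.01 + 174.86 + 247.57 = 790.13.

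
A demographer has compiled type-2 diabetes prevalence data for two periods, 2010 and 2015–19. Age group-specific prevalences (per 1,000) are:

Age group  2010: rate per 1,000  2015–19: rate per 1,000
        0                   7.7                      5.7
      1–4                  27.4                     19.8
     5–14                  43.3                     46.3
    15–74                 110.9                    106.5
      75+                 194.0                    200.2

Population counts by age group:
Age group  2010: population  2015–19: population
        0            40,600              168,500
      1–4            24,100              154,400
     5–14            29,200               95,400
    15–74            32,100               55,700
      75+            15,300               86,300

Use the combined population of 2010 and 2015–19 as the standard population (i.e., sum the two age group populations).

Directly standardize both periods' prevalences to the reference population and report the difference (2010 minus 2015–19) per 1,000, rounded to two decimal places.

Combined standard total = 701,600; weights = 0.2980, 0.2544, 0.1776, 0.1251, 0.1448.
2010: 0.2980×7.7 + 0.2544×27.4 + 0.1776×43.3 + 0.1251×110.9 + 0.1448×194.0 = 58.9276 per 1,000.
2015–19: 0.2980×5.7 + 0.2544×19.8 + 0.1776×46.3 + 0.1251×106.5 + 0.1448×200.2 = 57.2779 per 1,000.
Difference = 58.9276 − 57.2779 = 1.6497.

1.65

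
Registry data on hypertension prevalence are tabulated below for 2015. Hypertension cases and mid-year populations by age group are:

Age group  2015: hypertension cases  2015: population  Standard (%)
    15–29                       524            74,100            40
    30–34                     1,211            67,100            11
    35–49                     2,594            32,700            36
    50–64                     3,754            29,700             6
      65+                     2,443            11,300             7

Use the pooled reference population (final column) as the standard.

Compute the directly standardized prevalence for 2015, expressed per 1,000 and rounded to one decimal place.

56.1

Age-specific rates per 1,000 for 2015: 7.072, 18.048, 79.327, 126.397, 216.195.
Standard weights: 0.40, 0.11, 0.36, 0.06, 0.07.
Standardized rate: 0.4000×7.072 + 0.1100×18.048 + 0.3600×79.327 + 0.0600×126.397 + 0.0700×216.195 = 56.0891 per 1,000.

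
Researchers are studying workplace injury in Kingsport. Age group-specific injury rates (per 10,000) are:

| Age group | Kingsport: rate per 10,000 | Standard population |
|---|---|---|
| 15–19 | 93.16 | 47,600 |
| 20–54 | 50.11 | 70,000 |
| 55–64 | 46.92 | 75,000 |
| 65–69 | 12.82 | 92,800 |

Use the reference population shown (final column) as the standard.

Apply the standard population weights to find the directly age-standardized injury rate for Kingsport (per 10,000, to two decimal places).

Standard total = 285,400; weights = 0.1668, 0.2453, 0.2628, 0.3252.
Standardized rate: 0.1668×93.16 + 0.2453×50.11 + 0.2628×46.92 + 0.3252×12.82 = 44.3266 per 10,000.

44.33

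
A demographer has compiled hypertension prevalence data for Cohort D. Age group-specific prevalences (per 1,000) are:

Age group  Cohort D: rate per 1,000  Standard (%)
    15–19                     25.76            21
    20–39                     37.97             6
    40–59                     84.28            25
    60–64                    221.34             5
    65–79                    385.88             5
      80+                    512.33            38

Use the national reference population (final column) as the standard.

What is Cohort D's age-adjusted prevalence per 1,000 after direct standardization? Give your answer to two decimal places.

Standard weights: 0.21, 0.06, 0.25, 0.05, 0.05, 0.38.
Standardized rate: 0.2100×25.76 + 0.0600×37.97 + 0.2500×84.28 + 0.0500×221.34 + 0.0500×385.88 + 0.3800×512.33 = 253.8042 per 1,000.

253.80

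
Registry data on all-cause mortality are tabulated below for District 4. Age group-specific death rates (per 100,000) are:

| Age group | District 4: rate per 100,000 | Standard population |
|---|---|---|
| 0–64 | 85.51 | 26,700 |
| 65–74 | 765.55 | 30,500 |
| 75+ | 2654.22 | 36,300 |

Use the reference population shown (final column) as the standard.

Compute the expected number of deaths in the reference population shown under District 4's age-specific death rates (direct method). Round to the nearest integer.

Expected deaths = Σ (standard pop × age-specific rate ÷ 100,000)
= 26,700×85.51/100,000 + 30,500×765.55/100,000 + 36,300×2654.22/100,000
= 22.83 + 233.49 + 963.48 = 1219.81.

1220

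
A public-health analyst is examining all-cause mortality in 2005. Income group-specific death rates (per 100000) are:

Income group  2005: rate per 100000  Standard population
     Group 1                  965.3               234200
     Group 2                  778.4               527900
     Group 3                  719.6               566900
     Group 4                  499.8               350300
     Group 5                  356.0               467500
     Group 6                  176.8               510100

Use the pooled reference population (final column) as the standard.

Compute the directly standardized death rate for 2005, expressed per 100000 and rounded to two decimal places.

555.77

Standard total = 2656900; weights = 0.0881, 0.1987, 0.2134, 0.1318, 0.1760, 0.1920.
Standardized rate: 0.0881×965.3 + 0.1987×778.4 + 0.2134×719.6 + 0.1318×499.8 + 0.1760×356.0 + 0.1920×176.8 = 555.7708 per 100000.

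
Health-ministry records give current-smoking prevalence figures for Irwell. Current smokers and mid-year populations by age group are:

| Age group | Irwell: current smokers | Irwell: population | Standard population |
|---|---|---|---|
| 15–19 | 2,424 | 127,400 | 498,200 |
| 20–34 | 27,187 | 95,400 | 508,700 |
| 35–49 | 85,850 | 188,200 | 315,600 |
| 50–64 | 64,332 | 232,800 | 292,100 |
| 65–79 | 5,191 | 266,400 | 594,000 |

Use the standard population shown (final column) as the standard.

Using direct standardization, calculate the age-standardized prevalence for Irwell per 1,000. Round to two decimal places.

Age-specific rates per 1,000 for Irwell: 19.027, 284.979, 456.164, 276.340, 19.486.
Standard total = 2,208,600; weights = 0.2256, 0.2303, 0.1429, 0.1323, 0.2689.
Standardized rate: 0.2256×19.027 + 0.2303×284.979 + 0.1429×456.164 + 0.1323×276.340 + 0.2689×19.486 = 176.9024 per 1,000.

176.90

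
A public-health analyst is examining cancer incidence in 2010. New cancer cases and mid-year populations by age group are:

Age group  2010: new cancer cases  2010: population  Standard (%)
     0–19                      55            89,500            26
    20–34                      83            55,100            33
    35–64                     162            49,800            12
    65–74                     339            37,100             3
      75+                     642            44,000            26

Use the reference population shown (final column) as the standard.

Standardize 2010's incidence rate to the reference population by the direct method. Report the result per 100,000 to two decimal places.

Age-specific rates per 100,000 for 2010: 61.45, 150.64, 325.30, 913.75, 1459.09.
Standard weights: 0.26, 0.33, 0.12, 0.03, 0.26.
Standardized rate: 0.2600×61.45 + 0.3300×150.64 + 0.1200×325.30 + 0.0300×913.75 + 0.2600×1459.09 = 511.4995 per 100,000.

511.50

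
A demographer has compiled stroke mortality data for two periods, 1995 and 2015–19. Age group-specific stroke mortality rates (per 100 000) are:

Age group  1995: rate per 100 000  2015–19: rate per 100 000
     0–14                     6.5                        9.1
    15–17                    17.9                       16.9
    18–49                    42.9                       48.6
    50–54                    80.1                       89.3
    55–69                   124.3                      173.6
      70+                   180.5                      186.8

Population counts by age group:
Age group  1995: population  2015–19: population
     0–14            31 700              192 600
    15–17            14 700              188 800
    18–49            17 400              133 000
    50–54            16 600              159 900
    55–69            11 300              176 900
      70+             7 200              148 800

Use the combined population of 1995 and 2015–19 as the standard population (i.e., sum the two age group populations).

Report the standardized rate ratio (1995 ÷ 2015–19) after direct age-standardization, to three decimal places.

0.855

Combined standard total = 1 098 900; weights = 0.2041, 0.1852, 0.1369, 0.1606, 0.1713, 0.1420.
1995: 0.2041×6.5 + 0.1852×17.9 + 0.1369×42.9 + 0.1606×80.1 + 0.1713×124.3 + 0.1420×180.5 = 70.2900 per 100 000.
2015–19: 0.2041×9.1 + 0.1852×16.9 + 0.1369×48.6 + 0.1606×89.3 + 0.1713×173.6 + 0.1420×186.8 = 82.2309 per 100 000.
Ratio = 70.2900 ÷ 82.2309 = 0.85479.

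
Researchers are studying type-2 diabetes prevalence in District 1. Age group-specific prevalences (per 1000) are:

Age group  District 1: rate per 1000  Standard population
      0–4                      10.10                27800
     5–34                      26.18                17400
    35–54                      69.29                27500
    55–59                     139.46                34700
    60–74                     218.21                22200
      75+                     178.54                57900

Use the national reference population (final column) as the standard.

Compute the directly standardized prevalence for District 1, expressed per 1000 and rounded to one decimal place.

120.9

Standard total = 187500; weights = 0.1483, 0.0928, 0.1467, 0.1851, 0.1184, 0.3088.
Standardized rate: 0.1483×10.10 + 0.0928×26.18 + 0.1467×69.29 + 0.1851×139.46 + 0.1184×218.21 + 0.3088×178.54 = 120.8681 per 1000.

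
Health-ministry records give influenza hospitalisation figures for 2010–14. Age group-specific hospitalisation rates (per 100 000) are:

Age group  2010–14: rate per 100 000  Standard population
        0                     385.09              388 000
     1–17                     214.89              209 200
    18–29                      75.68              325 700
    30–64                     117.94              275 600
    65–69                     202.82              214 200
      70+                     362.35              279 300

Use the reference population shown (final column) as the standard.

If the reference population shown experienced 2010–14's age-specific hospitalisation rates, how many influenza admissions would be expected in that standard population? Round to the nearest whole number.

Expected influenza admissions = Σ (standard pop × age-specific rate ÷ 100 000)
= 388 000×385.09/100 000 + 209 200×214.89/100 000 + 325 700×75.68/100 000 + 275 600×117.94/100 000 + 214 200×202.82/100 000 + 279 300×362.35/100 000
= 1494.15 + 449.55 + 246.49 + 325.04 + 434.44 + 1012.04 = 3961.72.

3962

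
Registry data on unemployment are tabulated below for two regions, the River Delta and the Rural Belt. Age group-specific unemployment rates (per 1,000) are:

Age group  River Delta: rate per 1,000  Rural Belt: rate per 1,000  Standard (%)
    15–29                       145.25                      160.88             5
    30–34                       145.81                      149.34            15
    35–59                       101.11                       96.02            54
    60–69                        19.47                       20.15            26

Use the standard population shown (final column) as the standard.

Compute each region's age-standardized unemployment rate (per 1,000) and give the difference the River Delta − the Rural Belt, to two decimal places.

1.26

Standard weights: 0.05, 0.15, 0.54, 0.26.
The River Delta: 0.0500×145.25 + 0.1500×145.81 + 0.5400×101.11 + 0.2600×19.47 = 88.7956 per 1,000.
The Rural Belt: 0.0500×160.88 + 0.1500×149.34 + 0.5400×96.02 + 0.2600×20.15 = 87.5348 per 1,000.
Difference = 88.7956 − 87.5348 = 1.2608.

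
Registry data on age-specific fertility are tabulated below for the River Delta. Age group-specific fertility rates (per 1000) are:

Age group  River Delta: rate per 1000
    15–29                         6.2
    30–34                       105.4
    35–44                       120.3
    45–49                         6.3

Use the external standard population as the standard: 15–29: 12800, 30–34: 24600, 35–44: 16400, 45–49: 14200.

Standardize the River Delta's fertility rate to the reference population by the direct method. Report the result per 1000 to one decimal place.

Standard total = 68000; weights = 0.1882, 0.3618, 0.2412, 0.2088.
Standardized rate: 0.1882×6.2 + 0.3618×105.4 + 0.2412×120.3 + 0.2088×6.3 = 69.6262 per 1000.

69.6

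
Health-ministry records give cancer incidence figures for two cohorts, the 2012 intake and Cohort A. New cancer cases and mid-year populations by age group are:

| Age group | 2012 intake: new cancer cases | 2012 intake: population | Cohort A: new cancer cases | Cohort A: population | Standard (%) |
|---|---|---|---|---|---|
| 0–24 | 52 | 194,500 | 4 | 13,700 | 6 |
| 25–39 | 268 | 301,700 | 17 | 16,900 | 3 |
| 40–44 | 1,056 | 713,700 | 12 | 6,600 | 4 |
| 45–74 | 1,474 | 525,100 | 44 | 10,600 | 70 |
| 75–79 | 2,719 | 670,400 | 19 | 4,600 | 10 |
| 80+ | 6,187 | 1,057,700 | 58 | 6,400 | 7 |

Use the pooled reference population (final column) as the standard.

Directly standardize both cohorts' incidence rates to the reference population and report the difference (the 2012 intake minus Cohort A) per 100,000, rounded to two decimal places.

Age-specific rates per 100,000 for the 2012 intake: 26.74, 88.83, 147.96, 280.71, 405.58, 584.95.
For Cohort A: 29.20, 100.59, 181.82, 415.09, 413.04, 906.25.
Standard weights: 0.06, 0.03, 0.04, 0.70, 0.10, 0.07.
The 2012 intake: 0.0600×26.74 + 0.0300×88.83 + 0.0400×147.96 + 0.7000×280.71 + 0.1000×405.58 + 0.0700×584.95 = 288.1876 per 100,000.
Cohort A: 0.0600×29.20 + 0.0300×100.59 + 0.0400×181.82 + 0.7000×415.09 + 0.1000×413.04 + 0.0700×906.25 = 407.3502 per 100,000.
Difference = 288.1876 − 407.3502 = -119.1625.

-119.16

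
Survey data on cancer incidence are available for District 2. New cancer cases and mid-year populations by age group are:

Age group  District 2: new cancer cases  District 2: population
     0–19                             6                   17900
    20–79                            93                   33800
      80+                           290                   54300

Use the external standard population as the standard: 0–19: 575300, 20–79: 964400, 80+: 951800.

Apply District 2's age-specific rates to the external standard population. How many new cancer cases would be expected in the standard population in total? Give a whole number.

Age-specific rates per 100000 for District 2: 33.52, 275.15, 534.07.
Expected new cancer cases = Σ (standard pop × age-specific rate ÷ 100000)
= 575300×33.52/100000 + 964400×275.15/100000 + 951800×534.07/100000
= 192.84 + 2653.53 + 5083.28 = 7929.64.

7930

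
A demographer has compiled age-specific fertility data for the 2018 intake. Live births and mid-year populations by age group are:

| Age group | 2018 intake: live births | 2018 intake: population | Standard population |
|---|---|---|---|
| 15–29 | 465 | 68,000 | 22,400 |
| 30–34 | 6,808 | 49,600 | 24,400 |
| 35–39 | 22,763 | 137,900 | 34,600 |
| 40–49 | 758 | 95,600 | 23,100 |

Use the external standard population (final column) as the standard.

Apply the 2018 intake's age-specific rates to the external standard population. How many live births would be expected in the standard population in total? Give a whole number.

Age-specific rates per 1,000 for the 2018 intake: 6.838, 137.258, 165.069, 7.929.
Expected live births = Σ (standard pop × age-specific rate ÷ 1,000)
= 22,400×6.838/1,000 + 24,400×137.258/1,000 + 34,600×165.069/1,000 + 23,100×7.929/1,000
= 153.18 + 3349.10 + 5711.38 + 183.16 = 9396.81.

9397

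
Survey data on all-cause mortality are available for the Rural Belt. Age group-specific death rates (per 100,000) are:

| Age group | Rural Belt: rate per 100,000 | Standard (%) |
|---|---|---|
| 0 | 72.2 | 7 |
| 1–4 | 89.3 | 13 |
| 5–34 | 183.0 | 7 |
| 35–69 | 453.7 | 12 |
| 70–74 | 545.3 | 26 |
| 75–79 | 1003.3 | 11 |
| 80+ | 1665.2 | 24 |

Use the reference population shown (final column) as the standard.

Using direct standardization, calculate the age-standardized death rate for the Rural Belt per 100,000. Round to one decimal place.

Standard weights: 0.07, 0.13, 0.07, 0.12, 0.26, 0.11, 0.24.
Standardized rate: 0.0700×72.2 + 0.1300×89.3 + 0.0700×183.0 + 0.1200×453.7 + 0.2600×545.3 + 0.1100×1003.3 + 0.2400×1665.2 = 735.7060 per 100,000.

735.7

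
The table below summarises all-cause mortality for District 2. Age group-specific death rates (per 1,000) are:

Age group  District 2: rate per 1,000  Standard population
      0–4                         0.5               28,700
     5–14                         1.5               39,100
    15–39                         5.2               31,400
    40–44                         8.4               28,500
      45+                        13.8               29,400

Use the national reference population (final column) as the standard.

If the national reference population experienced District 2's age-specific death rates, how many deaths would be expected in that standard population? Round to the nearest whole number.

Expected deaths = Σ (standard pop × age-specific rate ÷ 1,000)
= 28,700×0.5/1,000 + 39,100×1.5/1,000 + 31,400×5.2/1,000 + 28,500×8.4/1,000 + 29,400×13.8/1,000
= 14.35 + 58.65 + 163.28 + 239.40 + 405.72 = 881.40.

881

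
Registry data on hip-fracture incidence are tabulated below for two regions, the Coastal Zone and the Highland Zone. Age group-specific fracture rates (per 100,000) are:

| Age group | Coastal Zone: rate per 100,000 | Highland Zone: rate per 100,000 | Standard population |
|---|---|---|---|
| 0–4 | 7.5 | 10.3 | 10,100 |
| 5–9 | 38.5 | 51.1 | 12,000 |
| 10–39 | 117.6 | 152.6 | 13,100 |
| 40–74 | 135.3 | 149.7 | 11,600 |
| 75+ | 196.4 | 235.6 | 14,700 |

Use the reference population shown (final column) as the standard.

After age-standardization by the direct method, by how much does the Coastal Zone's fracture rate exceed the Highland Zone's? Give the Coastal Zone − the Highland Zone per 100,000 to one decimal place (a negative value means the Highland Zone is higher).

-22.5

Standard total = 61,500; weights = 0.1642, 0.1951, 0.2130, 0.1886, 0.2390.
The Coastal Zone: 0.1642×7.5 + 0.1951×38.5 + 0.2130×117.6 + 0.1886×135.3 + 0.2390×196.4 = 106.2580 per 100,000.
The Highland Zone: 0.1642×10.3 + 0.1951×51.1 + 0.2130×152.6 + 0.1886×149.7 + 0.2390×235.6 = 128.7176 per 100,000.
Difference = 106.2580 − 128.7176 = -22.4595.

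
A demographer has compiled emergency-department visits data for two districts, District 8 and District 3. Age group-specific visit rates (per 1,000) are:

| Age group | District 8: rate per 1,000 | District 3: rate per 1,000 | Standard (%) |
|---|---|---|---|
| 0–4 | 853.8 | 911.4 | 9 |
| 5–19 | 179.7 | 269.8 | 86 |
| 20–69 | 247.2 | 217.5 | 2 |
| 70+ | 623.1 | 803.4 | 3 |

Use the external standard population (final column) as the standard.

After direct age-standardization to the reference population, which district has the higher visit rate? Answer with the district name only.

District 3

Standard weights: 0.09, 0.86, 0.02, 0.03.
District 8: 0.0900×853.8 + 0.8600×179.7 + 0.0200×247.2 + 0.0300×623.1 = 255.0210 per 1,000.
District 3: 0.0900×911.4 + 0.8600×269.8 + 0.0200×217.5 + 0.0300×803.4 = 342.5060 per 1,000.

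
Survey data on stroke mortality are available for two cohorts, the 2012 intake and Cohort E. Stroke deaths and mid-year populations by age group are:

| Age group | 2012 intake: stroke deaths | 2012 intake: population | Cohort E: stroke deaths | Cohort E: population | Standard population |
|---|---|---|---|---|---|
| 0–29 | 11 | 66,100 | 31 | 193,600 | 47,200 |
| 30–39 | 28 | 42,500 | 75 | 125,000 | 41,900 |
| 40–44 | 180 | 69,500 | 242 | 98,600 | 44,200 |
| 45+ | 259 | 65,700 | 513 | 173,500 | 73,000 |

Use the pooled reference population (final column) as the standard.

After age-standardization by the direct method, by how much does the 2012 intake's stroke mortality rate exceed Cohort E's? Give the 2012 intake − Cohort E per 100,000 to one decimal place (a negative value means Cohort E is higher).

39.1

Age-specific rates per 100,000 for the 2012 intake: 16.64, 65.88, 258.99, 394.22.
For Cohort E: 16.01, 60.00, 245.44, 295.68.
Standard total = 206,300; weights = 0.2288, 0.2031, 0.2143, 0.3539.
The 2012 intake: 0.2288×16.64 + 0.2031×65.88 + 0.2143×258.99 + 0.3539×394.22 = 212.1726 per 100,000.
Cohort E: 0.2288×16.01 + 0.2031×60.00 + 0.2143×245.44 + 0.3539×295.68 = 173.0611 per 100,000.
Difference = 212.1726 − 173.0611 = 39.1115.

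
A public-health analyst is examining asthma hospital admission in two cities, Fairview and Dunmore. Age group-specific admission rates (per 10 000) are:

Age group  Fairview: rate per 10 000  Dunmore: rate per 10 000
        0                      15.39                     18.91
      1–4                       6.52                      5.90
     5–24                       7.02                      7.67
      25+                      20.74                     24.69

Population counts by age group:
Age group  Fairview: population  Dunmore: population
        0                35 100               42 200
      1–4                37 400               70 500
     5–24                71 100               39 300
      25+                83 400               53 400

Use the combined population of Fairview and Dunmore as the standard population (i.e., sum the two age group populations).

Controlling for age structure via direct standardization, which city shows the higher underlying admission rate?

Dunmore

Combined standard total = 432 400; weights = 0.1788, 0.2495, 0.2553, 0.3164.
Fairview: 0.1788×15.39 + 0.2495×6.52 + 0.2553×7.02 + 0.3164×20.74 = 12.7322 per 10 000.
Dunmore: 0.1788×18.91 + 0.2495×5.90 + 0.2553×7.67 + 0.3164×24.69 = 14.6224 per 10 000.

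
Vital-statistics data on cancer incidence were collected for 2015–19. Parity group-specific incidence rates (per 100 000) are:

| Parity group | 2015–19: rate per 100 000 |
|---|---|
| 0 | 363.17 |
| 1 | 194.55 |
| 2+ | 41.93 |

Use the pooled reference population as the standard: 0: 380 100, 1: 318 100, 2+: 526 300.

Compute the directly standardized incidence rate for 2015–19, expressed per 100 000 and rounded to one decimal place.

181.3

Standard total = 1 224 500; weights = 0.3104, 0.2598, 0.4298.
Standardized rate: 0.3104×363.17 + 0.2598×194.55 + 0.4298×41.93 = 181.2944 per 100 000.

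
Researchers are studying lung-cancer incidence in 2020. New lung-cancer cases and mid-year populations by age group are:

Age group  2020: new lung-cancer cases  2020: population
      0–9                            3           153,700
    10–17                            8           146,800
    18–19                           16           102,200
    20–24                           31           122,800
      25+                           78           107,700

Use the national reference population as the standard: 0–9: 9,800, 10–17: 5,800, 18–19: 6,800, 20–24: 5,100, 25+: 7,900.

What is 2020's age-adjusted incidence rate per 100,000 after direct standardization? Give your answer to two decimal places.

24.24

Age-specific rates per 100,000 for 2020: 1.95, 5.45, 15.66, 25.24, 72.42.
Standard total = 35,400; weights = 0.2768, 0.1638, 0.1921, 0.1441, 0.2232.
Standardized rate: 0.2768×1.95 + 0.1638×5.45 + 0.1921×15.66 + 0.1441×25.24 + 0.2232×72.42 = 24.2397 per 100,000.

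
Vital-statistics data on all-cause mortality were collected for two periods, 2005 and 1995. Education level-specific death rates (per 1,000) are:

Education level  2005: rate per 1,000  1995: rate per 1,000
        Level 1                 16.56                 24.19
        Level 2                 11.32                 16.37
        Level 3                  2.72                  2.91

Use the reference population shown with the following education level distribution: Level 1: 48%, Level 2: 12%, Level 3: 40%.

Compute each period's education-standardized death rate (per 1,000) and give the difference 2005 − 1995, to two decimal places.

-4.34

Standard weights: 0.48, 0.12, 0.40.
2005: 0.4800×16.56 + 0.1200×11.32 + 0.4000×2.72 = 10.3952 per 1,000.
1995: 0.4800×24.19 + 0.1200×16.37 + 0.4000×2.91 = 14.7396 per 1,000.
Difference = 10.3952 − 14.7396 = -4.3444.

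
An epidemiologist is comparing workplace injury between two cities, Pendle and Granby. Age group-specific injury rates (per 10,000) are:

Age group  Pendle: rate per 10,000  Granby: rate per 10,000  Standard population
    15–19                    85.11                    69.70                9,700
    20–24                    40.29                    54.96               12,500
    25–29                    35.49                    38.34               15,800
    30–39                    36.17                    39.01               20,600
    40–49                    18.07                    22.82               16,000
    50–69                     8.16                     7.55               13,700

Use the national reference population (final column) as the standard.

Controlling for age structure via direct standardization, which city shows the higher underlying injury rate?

Standard total = 88,300; weights = 0.1099, 0.1416, 0.1789, 0.2333, 0.1812, 0.1552.
Pendle: 0.1099×85.11 + 0.1416×40.29 + 0.1789×35.49 + 0.2333×36.17 + 0.1812×18.07 + 0.1552×8.16 = 34.3822 per 10,000.
Granby: 0.1099×69.70 + 0.1416×54.96 + 0.1789×38.34 + 0.2333×39.01 + 0.1812×22.82 + 0.1552×7.55 = 36.7047 per 10,000.

Granby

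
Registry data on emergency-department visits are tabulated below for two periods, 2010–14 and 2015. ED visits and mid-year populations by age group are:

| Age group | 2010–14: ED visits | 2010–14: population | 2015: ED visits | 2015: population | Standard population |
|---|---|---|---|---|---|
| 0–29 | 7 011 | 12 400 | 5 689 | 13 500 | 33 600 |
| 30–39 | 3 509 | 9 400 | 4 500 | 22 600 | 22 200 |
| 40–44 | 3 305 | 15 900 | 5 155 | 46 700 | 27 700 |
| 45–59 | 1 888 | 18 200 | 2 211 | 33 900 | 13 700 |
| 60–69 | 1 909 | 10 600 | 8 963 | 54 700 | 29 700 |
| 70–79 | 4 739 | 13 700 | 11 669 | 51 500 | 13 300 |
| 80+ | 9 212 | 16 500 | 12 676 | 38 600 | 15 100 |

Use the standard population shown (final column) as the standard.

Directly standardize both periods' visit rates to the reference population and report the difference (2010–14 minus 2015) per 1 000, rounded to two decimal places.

Age-specific rates per 1 000 for 2010–14: 565.403, 373.298, 207.862, 103.736, 180.094, 345.912, 558.303.
For 2015: 421.407, 199.115, 110.385, 65.221, 163.857, 226.583, 328.394.
Standard total = 155 300; weights = 0.2164, 0.1429, 0.1784, 0.0882, 0.1912, 0.0856, 0.0972.
2010–14: 0.2164×565.403 + 0.1429×373.298 + 0.1784×207.862 + 0.0882×103.736 + 0.1912×180.094 + 0.0856×345.912 + 0.0972×558.303 = 340.2674 per 1 000.
2015: 0.2164×421.407 + 0.1429×199.115 + 0.1784×110.385 + 0.0882×65.221 + 0.1912×163.857 + 0.0856×226.583 + 0.0972×328.394 = 227.7509 per 1 000.
Difference = 340.2674 − 227.7509 = 112.5165.

112.52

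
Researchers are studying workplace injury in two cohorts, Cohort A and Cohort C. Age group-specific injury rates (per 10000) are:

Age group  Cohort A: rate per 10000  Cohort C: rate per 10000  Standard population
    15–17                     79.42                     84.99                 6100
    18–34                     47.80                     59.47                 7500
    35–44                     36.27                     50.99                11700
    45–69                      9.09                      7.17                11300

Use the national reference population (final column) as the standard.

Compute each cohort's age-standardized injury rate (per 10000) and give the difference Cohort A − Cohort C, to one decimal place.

Standard total = 36600; weights = 0.1667, 0.2049, 0.3197, 0.3087.
Cohort A: 0.1667×79.42 + 0.2049×47.80 + 0.3197×36.27 + 0.3087×9.09 = 37.4327 per 10000.
Cohort C: 0.1667×84.99 + 0.2049×59.47 + 0.3197×50.99 + 0.3087×7.17 = 44.8652 per 10000.
Difference = 37.4327 − 44.8652 = -7.4325.

-7.4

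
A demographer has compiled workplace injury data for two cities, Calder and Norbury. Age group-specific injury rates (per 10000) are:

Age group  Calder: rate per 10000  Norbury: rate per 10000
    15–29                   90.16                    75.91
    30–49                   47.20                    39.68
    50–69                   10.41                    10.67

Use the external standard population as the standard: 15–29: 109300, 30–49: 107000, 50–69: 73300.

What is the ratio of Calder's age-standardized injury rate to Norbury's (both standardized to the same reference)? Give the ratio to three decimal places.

1.176

Standard total = 289600; weights = 0.3774, 0.3695, 0.2531.
Calder: 0.3774×90.16 + 0.3695×47.20 + 0.2531×10.41 = 54.1020 per 10000.
Norbury: 0.3774×75.91 + 0.3695×39.68 + 0.2531×10.67 = 46.0112 per 10000.
Ratio = 54.1020 ÷ 46.0112 = 1.17585.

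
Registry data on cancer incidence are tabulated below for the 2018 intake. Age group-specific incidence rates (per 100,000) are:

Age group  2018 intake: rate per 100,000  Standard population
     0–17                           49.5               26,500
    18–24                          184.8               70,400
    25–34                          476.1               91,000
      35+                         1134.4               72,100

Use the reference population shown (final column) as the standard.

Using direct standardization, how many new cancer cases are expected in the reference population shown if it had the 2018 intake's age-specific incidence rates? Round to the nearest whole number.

Expected new cancer cases = Σ (standard pop × age-specific rate ÷ 100,000)
= 26,500×49.5/100,000 + 70,400×184.8/100,000 + 91,000×476.1/100,000 + 72,100×1134.4/100,000
= 13.12 + 130.10 + 433.25 + 817.90 = 1394.37.

1394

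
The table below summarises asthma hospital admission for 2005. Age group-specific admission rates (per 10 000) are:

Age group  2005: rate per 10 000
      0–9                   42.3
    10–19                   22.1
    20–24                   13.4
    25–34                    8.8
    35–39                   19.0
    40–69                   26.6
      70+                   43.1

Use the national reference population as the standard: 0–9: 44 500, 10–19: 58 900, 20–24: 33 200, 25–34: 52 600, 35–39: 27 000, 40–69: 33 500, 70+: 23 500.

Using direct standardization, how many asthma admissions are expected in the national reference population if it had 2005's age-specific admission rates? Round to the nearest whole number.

Expected asthma admissions = Σ (standard pop × age-specific rate ÷ 10 000)
= 44 500×42.3/10 000 + 58 900×22.1/10 000 + 33 200×13.4/10 000 + 52 600×8.8/10 000 + 27 000×19.0/10 000 + 33 500×26.6/10 000 + 23 500×43.1/10 000
= 188.23 + 130.17 + 44.49 + 46.29 + 51.30 + 89.11 + 101.28 = 650.88.

651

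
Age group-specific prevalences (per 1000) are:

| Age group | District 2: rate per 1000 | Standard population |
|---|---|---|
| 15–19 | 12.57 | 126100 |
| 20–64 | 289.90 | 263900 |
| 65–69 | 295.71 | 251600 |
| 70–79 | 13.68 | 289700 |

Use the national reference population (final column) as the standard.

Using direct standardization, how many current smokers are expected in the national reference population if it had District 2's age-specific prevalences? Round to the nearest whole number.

156453

Expected current smokers = Σ (standard pop × age-specific rate ÷ 1000)
= 126100×12.57/1000 + 263900×289.90/1000 + 251600×295.71/1000 + 289700×13.68/1000
= 1585.08 + 76504.61 + 74400.64 + 3963.10 = 156453.42.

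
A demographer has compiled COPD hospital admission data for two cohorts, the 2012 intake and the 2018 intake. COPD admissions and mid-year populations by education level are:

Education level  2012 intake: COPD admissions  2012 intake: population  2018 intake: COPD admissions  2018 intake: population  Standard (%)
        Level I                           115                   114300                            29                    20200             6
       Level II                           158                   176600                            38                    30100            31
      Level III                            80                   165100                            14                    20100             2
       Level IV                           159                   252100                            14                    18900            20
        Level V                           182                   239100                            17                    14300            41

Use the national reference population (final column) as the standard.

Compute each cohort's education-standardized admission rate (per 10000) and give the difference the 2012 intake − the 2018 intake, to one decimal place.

-3.4

Education-specific rates per 10000 for the 2012 intake: 10.06, 8.95, 4.85, 6.31, 7.61.
For the 2018 intake: 14.36, 12.62, 6.97, 7.41, 11.89.
Standard weights: 0.06, 0.31, 0.02, 0.20, 0.41.
The 2012 intake: 0.0600×10.06 + 0.3100×8.95 + 0.0200×4.85 + 0.2000×6.31 + 0.4100×7.61 = 7.8564 per 10000.
The 2018 intake: 0.0600×14.36 + 0.3100×12.62 + 0.0200×6.97 + 0.2000×7.41 + 0.4100×11.89 = 11.2699 per 10000.
Difference = 7.8564 − 11.2699 = -3.4136.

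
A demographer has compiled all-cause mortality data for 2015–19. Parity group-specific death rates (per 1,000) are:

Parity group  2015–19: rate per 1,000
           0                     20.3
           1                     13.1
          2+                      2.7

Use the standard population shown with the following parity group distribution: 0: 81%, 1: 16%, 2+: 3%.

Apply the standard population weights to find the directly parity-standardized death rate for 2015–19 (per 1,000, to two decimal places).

Standard weights: 0.81, 0.16, 0.03.
Standardized rate: 0.8100×20.3 + 0.1600×13.1 + 0.0300×2.7 = 18.6200 per 1,000.

18.62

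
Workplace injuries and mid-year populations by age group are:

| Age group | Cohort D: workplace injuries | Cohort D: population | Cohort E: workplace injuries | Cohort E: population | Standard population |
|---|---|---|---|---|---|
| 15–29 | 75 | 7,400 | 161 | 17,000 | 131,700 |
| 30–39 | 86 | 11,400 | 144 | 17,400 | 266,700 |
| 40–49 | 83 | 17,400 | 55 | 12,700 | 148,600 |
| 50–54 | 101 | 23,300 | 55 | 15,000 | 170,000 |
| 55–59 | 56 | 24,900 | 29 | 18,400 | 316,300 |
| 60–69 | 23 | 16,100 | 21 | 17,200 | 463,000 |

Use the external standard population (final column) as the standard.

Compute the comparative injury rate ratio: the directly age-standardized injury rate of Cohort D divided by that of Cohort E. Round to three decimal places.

Age-specific rates per 10,000 for Cohort D: 101.35, 75.44, 47.70, 43.35, 22.49, 14.29.
For Cohort E: 94.71, 82.76, 43.31, 36.67, 15.76, 12.21.
Standard total = 1,496,300; weights = 0.0880, 0.1782, 0.0993, 0.1136, 0.2114, 0.3094.
Cohort D: 0.0880×101.35 + 0.1782×75.44 + 0.0993×47.70 + 0.1136×43.35 + 0.2114×22.49 + 0.3094×14.29 = 41.2035 per 10,000.
Cohort E: 0.0880×94.71 + 0.1782×82.76 + 0.0993×43.31 + 0.1136×36.67 + 0.2114×15.76 + 0.3094×12.21 = 38.6629 per 10,000.
Ratio = 41.2035 ÷ 38.6629 = 1.06571.

1.066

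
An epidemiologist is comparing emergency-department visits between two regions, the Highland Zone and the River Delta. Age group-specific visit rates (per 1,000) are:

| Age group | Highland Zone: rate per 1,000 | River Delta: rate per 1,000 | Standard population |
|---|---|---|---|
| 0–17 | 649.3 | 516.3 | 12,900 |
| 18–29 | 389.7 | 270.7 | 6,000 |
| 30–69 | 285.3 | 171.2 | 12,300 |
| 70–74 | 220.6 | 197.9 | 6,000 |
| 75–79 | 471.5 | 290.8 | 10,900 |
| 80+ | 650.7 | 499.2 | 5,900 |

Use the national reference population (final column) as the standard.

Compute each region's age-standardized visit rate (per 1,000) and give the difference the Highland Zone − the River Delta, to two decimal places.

126.53

Standard total = 54,000; weights = 0.2389, 0.1111, 0.2278, 0.1111, 0.2019, 0.1093.
The Highland Zone: 0.2389×649.3 + 0.1111×389.7 + 0.2278×285.3 + 0.1111×220.6 + 0.2019×471.5 + 0.1093×650.7 = 454.1748 per 1,000.
The River Delta: 0.2389×516.3 + 0.1111×270.7 + 0.2278×171.2 + 0.1111×197.9 + 0.2019×290.8 + 0.1093×499.2 = 327.6413 per 1,000.
Difference = 454.1748 − 327.6413 = 126.5335.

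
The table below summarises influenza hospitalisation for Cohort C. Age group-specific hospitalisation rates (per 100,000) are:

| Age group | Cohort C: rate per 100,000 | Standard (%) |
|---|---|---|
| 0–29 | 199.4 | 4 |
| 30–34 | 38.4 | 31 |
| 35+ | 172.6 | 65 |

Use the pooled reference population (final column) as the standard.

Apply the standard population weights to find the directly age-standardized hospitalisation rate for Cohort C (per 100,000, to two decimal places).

Standard weights: 0.04, 0.31, 0.65.
Standardized rate: 0.0400×199.4 + 0.3100×38.4 + 0.6500×172.6 = 132.0700 per 100,000.

132.07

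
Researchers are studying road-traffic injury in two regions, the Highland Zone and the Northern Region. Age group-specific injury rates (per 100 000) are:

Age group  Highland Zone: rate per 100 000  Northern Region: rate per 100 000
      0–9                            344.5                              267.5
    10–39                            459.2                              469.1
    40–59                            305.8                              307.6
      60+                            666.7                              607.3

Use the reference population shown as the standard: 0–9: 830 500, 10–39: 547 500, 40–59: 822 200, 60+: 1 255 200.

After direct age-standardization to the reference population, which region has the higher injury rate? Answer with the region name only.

Standard total = 3 455 400; weights = 0.2403, 0.1584, 0.2379, 0.3633.
The Highland Zone: 0.2403×344.5 + 0.1584×459.2 + 0.2379×305.8 + 0.3633×666.7 = 470.5070 per 100 000.
The Northern Region: 0.2403×267.5 + 0.1584×469.1 + 0.2379×307.6 + 0.3633×607.3 = 432.4196 per 100 000.

Highland Zone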